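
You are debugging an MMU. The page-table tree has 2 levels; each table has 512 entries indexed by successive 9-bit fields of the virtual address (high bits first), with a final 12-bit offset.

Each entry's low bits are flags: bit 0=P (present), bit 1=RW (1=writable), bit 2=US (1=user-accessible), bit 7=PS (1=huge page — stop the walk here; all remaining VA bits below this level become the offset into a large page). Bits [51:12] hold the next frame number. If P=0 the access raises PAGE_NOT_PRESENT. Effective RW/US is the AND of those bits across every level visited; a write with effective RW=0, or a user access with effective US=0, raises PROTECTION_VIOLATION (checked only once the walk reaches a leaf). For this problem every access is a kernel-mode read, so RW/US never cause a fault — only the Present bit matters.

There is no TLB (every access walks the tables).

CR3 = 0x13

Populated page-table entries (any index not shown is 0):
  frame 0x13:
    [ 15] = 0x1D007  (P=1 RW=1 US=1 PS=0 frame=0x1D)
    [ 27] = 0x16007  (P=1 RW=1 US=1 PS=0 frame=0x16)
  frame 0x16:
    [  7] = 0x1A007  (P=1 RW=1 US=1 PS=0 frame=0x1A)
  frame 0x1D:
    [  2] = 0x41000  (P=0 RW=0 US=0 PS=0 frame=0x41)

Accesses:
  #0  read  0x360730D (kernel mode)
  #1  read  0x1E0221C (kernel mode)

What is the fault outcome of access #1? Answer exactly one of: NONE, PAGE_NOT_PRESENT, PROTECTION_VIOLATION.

Trace:
#0 VA=0x360730D (r,kernel):
  lvl0: tbl 0x13, slot 27 ⇒ 0x16007 (P1/RW1/US1/PS0)
  lvl1: tbl 0x16, slot 7 ⇒ 0x1A007 (P1/RW1/US1/PS0)
  ⇒ phys 0x1A30D  [2 reads]
#1 VA=0x1E0221C (r,kernel):
  lvl0: tbl 0x13, slot 15 ⇒ 0x1D007 (P1/RW1/US1/PS0)
  lvl1: tbl 0x1D, slot 2 ⇒ 0x41000 (P0/RW0/US0/PS0)
  → PAGE_NOT_PRESENT  (2 entries read)

Access #1 fault: PAGE_NOT_PRESENT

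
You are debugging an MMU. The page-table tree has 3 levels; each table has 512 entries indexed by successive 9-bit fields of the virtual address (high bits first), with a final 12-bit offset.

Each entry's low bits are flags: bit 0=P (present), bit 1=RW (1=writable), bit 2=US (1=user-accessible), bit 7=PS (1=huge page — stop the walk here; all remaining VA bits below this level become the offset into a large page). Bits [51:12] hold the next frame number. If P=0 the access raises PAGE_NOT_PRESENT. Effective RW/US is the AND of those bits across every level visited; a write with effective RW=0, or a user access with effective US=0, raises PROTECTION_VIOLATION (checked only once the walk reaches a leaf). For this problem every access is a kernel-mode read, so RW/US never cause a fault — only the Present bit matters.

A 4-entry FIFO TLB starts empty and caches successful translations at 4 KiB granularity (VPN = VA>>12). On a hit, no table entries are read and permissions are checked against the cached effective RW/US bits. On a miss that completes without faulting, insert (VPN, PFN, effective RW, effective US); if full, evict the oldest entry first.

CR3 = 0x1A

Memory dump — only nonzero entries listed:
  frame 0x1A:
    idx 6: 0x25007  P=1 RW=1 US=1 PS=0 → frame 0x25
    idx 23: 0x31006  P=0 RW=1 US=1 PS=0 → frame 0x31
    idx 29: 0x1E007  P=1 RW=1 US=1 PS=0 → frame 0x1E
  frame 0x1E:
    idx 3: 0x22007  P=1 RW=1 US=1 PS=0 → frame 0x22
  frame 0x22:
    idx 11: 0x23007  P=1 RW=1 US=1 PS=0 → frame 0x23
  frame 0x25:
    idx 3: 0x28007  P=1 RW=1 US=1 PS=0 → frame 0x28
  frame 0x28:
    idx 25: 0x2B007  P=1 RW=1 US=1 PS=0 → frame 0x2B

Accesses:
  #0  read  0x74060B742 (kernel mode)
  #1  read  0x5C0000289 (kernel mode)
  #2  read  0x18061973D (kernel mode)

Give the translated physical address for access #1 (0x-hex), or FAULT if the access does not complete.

Trace:
#0 VA=0x74060B742 (r,kernel):
  lvl0: tbl 0x1A, slot 29 ⇒ 0x1E007 (P1/RW1/US1/PS0)
  lvl1: tbl 0x1E, slot 3 ⇒ 0x22007 (P1/RW1/US1/PS0)
  lvl2: tbl 0x22, slot 11 ⇒ 0x23007 (P1/RW1/US1/PS0)
  → PA=0x23742  (3 entries read)
#1 VA=0x5C0000289 (r,kernel):
  lvl0: tbl 0x1A, slot 23 ⇒ 0x31006 (P0/RW1/US1/PS0)
  ⇒ fault: PAGE_NOT_PRESENT  — 1 lookups
#2 VA=0x18061973D (r,kernel):
  lvl0: tbl 0x1A, slot 6 ⇒ 0x25007 (P1/RW1/US1/PS0)
  lvl1: tbl 0x25, slot 3 ⇒ 0x28007 (P1/RW1/US1/PS0)
  lvl2: tbl 0x28, slot 25 ⇒ 0x2B007 (P1/RW1/US1/PS0)
  → PA=0x2B73D  (3 entries read)

Access #1 PA: FAULT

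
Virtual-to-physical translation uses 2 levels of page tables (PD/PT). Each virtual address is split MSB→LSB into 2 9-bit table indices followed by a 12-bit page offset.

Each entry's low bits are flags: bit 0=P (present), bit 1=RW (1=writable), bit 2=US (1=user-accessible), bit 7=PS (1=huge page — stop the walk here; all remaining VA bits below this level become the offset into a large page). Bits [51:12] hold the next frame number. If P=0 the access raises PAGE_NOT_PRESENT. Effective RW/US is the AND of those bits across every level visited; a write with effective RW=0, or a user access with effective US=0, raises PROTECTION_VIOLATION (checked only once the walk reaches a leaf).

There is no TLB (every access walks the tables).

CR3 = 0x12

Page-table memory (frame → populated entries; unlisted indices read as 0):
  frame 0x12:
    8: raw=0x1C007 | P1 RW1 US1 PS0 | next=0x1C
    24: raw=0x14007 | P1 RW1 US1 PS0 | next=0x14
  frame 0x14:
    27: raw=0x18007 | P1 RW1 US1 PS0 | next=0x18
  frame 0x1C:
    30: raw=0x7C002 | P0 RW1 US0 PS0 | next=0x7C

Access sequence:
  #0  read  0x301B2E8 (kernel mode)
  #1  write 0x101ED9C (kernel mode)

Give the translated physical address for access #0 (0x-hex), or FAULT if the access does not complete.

Per-access translation:
#0 VA=0x301B2E8 (r,kernel):
  L0: frame=0x12 idx=24 entry=0x14007 [P=1 RW=1 US=1 PS=0]
  L1: frame=0x14 idx=27 entry=0x18007 [P=1 RW=1 US=1 PS=0]
  ✓ 0x182E8  — 2 lookups
#1 VA=0x101ED9C (w,kernel):
  L0: frame=0x12 idx=8 entry=0x1C007 [P=1 RW=1 US=1 PS=0]
  L1: frame=0x1C idx=30 entry=0x7C002 [P=0 RW=1 US=0 PS=0]
  ✗ PAGE_NOT_PRESENT  [2 reads]

Access #0 PA: 0x182E8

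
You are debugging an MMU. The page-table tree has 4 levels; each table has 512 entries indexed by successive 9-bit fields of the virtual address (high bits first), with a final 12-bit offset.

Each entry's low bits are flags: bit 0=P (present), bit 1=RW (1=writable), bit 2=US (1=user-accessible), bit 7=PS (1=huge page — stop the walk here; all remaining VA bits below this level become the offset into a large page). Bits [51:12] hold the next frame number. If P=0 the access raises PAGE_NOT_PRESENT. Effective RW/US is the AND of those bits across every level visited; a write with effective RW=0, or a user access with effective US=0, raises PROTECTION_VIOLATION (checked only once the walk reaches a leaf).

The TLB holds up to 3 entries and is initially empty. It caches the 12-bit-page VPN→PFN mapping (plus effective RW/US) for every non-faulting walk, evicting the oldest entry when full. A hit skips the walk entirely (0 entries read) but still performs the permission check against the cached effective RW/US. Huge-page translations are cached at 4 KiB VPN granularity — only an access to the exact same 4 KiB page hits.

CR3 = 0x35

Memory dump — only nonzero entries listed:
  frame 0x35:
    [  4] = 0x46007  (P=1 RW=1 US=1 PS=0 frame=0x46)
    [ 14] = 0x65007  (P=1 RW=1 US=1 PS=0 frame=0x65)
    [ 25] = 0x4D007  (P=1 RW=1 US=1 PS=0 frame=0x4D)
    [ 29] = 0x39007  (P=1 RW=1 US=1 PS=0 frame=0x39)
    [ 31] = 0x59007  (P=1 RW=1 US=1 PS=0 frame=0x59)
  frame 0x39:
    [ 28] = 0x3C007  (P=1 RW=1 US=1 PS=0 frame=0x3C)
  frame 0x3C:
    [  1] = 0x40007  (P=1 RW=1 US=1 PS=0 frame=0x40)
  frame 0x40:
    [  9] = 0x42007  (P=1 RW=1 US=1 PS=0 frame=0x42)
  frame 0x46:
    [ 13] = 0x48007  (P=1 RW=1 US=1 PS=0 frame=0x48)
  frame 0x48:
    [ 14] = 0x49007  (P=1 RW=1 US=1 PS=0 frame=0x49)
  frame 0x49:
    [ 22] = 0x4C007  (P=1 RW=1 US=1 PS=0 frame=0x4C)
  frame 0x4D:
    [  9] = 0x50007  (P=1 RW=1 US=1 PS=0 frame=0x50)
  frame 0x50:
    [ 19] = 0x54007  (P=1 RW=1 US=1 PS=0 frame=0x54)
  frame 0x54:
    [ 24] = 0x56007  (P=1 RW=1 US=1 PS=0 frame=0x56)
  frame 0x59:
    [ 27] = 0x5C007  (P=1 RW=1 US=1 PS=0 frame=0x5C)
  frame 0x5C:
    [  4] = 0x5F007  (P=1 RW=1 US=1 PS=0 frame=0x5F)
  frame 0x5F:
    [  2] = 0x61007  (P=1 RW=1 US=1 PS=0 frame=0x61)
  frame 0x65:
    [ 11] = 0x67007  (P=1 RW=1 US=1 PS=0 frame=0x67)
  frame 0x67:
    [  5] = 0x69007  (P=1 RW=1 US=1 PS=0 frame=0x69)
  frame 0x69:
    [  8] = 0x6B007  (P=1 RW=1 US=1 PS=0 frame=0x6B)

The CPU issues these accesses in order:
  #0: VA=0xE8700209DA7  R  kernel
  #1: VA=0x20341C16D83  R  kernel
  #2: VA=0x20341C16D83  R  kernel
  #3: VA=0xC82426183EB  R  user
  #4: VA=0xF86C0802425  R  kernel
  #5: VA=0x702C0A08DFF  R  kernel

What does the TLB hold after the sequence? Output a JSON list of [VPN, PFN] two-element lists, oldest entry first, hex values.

Walk each access:
#0 VA=0xE8700209DA7 (r,kernel):
  L0 @0x35[29] → 0x39007  P=1,RW=1,US=1,PS=0
  L1 @0x39[28] → 0x3C007  P=1,RW=1,US=1,PS=0
  L2 @0x3C[1] → 0x40007  P=1,RW=1,US=1,PS=0
  L3 @0x40[9] → 0x42007  P=1,RW=1,US=1,PS=0
  → PA=0x42DA7  (4 entries read)
#1 VA=0x20341C16D83 (r,kernel):
  L0 @0x35[4] → 0x46007  P=1,RW=1,US=1,PS=0
  L1 @0x46[13] → 0x48007  P=1,RW=1,US=1,PS=0
  L2 @0x48[14] → 0x49007  P=1,RW=1,US=1,PS=0
  L3 @0x49[22] → 0x4C007  P=1,RW=1,US=1,PS=0
  → PA=0x4CD83  (4 entries read)
#2 VA=0x20341C16D83 (r,kernel):
  TLB hit vpn=0x20341C16 → PA=0x4CD83
#3 VA=0xC82426183EB (r,user):
  L0 @0x35[25] → 0x4D007  P=1,RW=1,US=1,PS=0
  L1 @0x4D[9] → 0x50007  P=1,RW=1,US=1,PS=0
  L2 @0x50[19] → 0x54007  P=1,RW=1,US=1,PS=0
  L3 @0x54[24] → 0x56007  P=1,RW=1,US=1,PS=0
  → PA=0x563EB  (4 entries read)
#4 VA=0xF86C0802425 (r,kernel):
  L0 @0x35[31] → 0x59007  P=1,RW=1,US=1,PS=0
  L1 @0x59[27] → 0x5C007  P=1,RW=1,US=1,PS=0
  L2 @0x5C[4] → 0x5F007  P=1,RW=1,US=1,PS=0
  L3 @0x5F[2] → 0x61007  P=1,RW=1,US=1,PS=0
  → PA=0x61425  (4 entries read)
#5 VA=0x702C0A08DFF (r,kernel):
  L0 @0x35[14] → 0x65007  P=1,RW=1,US=1,PS=0
  L1 @0x65[11] → 0x67007  P=1,RW=1,US=1,PS=0
  L2 @0x67[5] → 0x69007  P=1,RW=1,US=1,PS=0
  L3 @0x69[8] → 0x6B007  P=1,RW=1,US=1,PS=0
  → PA=0x6BDFF  (4 entries read)

TLB: [["0xC8242618", "0x56"], ["0xF86C0802", "0x61"], ["0x702C0A08", "0x6B"]]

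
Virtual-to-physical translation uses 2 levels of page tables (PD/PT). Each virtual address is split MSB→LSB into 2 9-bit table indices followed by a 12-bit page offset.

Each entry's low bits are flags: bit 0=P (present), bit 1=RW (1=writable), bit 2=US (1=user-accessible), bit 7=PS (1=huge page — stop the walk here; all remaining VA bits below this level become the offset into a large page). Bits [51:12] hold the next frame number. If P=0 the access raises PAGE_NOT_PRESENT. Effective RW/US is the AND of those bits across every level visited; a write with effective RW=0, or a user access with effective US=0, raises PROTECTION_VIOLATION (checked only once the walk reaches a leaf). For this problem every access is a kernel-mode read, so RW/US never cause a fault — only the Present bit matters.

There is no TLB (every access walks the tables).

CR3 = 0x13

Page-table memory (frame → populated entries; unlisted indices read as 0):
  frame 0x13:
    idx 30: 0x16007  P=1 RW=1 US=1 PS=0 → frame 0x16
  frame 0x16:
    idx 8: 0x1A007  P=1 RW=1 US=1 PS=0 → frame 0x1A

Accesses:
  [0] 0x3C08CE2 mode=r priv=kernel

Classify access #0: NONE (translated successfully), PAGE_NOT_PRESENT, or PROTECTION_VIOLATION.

Per-access translation:
#0 VA=0x3C08CE2 (r,kernel):
  [0] read 0x13 idx=30: raw=0x16007 flags P=1 W=1 U=1 S=0
  [1] read 0x16 idx=8: raw=0x1A007 flags P=1 W=1 U=1 S=0
  ⇒ phys 0x1ACE2  [2 reads]

Access #0 fault: NONE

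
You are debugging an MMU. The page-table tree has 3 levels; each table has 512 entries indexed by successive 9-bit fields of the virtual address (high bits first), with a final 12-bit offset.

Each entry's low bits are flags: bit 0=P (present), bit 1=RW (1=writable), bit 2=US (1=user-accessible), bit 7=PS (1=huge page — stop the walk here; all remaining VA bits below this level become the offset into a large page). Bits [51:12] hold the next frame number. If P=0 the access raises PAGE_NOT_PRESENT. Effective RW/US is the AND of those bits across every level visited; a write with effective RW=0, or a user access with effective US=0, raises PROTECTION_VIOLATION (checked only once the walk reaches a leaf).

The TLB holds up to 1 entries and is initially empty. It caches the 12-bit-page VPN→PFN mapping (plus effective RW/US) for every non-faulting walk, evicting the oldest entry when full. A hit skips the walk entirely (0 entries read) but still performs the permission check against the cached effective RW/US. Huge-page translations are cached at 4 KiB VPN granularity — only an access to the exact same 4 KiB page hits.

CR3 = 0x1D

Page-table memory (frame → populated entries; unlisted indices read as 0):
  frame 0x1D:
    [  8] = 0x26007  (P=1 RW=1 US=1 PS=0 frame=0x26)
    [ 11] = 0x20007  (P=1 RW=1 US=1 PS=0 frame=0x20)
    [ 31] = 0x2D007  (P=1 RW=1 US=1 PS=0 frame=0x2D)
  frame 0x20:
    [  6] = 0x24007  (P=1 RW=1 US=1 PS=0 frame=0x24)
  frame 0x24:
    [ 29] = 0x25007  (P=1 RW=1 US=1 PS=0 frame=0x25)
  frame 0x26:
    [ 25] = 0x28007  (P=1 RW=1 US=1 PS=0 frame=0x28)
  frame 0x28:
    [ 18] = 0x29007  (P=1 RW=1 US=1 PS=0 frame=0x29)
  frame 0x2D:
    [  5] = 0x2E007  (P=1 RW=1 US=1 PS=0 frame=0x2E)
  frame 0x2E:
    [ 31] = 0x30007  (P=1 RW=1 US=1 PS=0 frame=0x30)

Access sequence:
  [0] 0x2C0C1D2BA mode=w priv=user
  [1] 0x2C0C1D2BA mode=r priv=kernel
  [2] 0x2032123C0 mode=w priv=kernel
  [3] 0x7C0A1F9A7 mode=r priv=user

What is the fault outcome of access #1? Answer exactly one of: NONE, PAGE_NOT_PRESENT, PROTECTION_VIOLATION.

Trace:
#0 VA=0x2C0C1D2BA (w,user):
  L0 @0x1D[11] → 0x20007  P=1,RW=1,US=1,PS=0
  L1 @0x20[6] → 0x24007  P=1,RW=1,US=1,PS=0
  L2 @0x24[29] → 0x25007  P=1,RW=1,US=1,PS=0
  ✓ 0x252BA  — 3 lookups
#1 VA=0x2C0C1D2BA (r,kernel):
  TLB hit vpn=0x2C0C1D → PA=0x252BA
#2 VA=0x2032123C0 (w,kernel):
  L0 @0x1D[8] → 0x26007  P=1,RW=1,US=1,PS=0
  L1 @0x26[25] → 0x28007  P=1,RW=1,US=1,PS=0
  L2 @0x28[18] → 0x29007  P=1,RW=1,US=1,PS=0
  ✓ 0x293C0  — 3 lookups
#3 VA=0x7C0A1F9A7 (r,user):
  L0 @0x1D[31] → 0x2D007  P=1,RW=1,US=1,PS=0
  L1 @0x2D[5] → 0x2E007  P=1,RW=1,US=1,PS=0
  L2 @0x2E[31] → 0x30007  P=1,RW=1,US=1,PS=0
  ✓ 0x309A7  — 3 lookups

Access #1 fault: NONE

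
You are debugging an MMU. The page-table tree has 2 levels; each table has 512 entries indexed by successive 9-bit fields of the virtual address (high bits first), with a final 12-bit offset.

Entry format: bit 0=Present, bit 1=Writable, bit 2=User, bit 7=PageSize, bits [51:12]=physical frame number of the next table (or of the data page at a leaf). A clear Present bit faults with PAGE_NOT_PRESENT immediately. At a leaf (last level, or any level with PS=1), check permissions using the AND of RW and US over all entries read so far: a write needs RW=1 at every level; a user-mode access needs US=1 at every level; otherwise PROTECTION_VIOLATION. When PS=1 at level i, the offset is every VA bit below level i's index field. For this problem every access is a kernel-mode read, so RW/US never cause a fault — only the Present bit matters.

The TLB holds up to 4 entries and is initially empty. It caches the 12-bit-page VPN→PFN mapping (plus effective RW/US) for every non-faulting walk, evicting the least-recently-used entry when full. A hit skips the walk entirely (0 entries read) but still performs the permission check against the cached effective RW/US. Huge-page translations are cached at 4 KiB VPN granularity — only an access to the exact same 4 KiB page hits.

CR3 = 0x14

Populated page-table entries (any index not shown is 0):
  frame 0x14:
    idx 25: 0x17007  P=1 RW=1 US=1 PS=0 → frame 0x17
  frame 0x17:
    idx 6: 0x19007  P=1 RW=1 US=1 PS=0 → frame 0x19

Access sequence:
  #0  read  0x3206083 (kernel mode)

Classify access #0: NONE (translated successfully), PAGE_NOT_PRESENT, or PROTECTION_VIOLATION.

Trace:
#0 VA=0x3206083 (r,kernel):
  lvl0: tbl 0x14, slot 25 ⇒ 0x17007 (P1/RW1/US1/PS0)
  lvl1: tbl 0x17, slot 6 ⇒ 0x19007 (P1/RW1/US1/PS0)
  ✓ 0x19083  — 2 lookups

Access #0 fault: NONE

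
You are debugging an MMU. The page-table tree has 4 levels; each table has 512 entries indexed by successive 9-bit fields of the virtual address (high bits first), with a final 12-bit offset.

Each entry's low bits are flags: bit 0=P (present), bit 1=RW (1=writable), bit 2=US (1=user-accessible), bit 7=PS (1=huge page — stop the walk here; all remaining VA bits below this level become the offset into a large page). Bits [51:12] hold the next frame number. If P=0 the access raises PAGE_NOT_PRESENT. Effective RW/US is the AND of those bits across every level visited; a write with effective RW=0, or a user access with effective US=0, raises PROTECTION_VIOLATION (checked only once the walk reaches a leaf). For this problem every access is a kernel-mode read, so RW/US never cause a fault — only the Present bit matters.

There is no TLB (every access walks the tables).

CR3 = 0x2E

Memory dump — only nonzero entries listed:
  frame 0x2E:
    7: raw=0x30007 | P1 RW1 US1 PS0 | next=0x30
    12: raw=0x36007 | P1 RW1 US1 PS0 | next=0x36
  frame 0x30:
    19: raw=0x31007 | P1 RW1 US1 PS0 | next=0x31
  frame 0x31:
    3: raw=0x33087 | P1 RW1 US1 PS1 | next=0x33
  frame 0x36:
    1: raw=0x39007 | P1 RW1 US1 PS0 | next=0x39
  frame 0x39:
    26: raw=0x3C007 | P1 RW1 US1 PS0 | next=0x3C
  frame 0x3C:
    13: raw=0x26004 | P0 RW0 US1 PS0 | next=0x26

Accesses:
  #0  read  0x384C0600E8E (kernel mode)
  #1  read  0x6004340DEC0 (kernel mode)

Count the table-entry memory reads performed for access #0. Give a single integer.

Trace:
#0 VA=0x384C0600E8E (r,kernel):
  L0: frame=0x2E idx=7 entry=0x30007 [P=1 RW=1 US=1 PS=0]
  L1: frame=0x30 idx=19 entry=0x31007 [P=1 RW=1 US=1 PS=0]
  L2: frame=0x31 idx=3 entry=0x33087 [P=1 RW=1 US=1 PS=1]
  → PA=0x33E8E (huge @L2)  (3 entries read)
#1 VA=0x6004340DEC0 (r,kernel):
  L0: frame=0x2E idx=12 entry=0x36007 [P=1 RW=1 US=1 PS=0]
  L1: frame=0x36 idx=1 entry=0x39007 [P=1 RW=1 US=1 PS=0]
  L2: frame=0x39 idx=26 entry=0x3C007 [P=1 RW=1 US=1 PS=0]
  L3: frame=0x3C idx=13 entry=0x26004 [P=0 RW=0 US=1 PS=0]
  ⇒ fault: PAGE_NOT_PRESENT  — 4 lookups

Entries read for #0: 3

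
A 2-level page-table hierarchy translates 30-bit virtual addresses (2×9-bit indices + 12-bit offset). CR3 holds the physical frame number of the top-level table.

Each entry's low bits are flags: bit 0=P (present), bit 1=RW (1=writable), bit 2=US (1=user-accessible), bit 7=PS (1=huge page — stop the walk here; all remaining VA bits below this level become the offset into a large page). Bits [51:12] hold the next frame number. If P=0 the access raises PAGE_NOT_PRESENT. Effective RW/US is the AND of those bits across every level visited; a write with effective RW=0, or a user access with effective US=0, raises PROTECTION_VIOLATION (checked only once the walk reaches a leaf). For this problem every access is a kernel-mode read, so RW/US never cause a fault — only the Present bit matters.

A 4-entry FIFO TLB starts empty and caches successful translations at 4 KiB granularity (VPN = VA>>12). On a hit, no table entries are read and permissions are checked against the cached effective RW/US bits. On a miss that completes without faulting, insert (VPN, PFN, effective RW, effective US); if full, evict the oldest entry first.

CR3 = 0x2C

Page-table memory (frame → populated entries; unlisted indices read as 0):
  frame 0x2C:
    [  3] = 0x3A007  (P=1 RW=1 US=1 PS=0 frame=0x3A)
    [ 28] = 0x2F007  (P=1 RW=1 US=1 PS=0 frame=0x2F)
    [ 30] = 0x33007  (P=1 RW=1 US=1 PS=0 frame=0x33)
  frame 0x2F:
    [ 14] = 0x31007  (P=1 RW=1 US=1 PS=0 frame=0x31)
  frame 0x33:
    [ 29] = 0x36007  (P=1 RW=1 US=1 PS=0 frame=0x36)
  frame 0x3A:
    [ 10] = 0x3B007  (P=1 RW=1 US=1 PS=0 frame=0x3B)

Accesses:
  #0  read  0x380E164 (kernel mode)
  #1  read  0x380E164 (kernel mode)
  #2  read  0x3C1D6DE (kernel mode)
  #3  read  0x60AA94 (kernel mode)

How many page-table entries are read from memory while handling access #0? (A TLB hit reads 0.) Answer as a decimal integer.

Trace:
#0 VA=0x380E164 (r,kernel):
  L0 @0x2C[28] → 0x2F007  P=1,RW=1,US=1,PS=0
  L1 @0x2F[14] → 0x31007  P=1,RW=1,US=1,PS=0
  ⇒ phys 0x31164  [2 reads]
#1 VA=0x380E164 (r,kernel):
  TLB hit vpn=0x380E → PA=0x31164
#2 VA=0x3C1D6DE (r,kernel):
  L0 @0x2C[30] → 0x33007  P=1,RW=1,US=1,PS=0
  L1 @0x33[29] → 0x36007  P=1,RW=1,US=1,PS=0
  ⇒ phys 0x366DE  [2 reads]
#3 VA=0x60AA94 (r,kernel):
  L0 @0x2C[3] → 0x3A007  P=1,RW=1,US=1,PS=0
  L1 @0x3A[10] → 0x3B007  P=1,RW=1,US=1,PS=0
  ⇒ phys 0x3BA94  [2 reads]

Entries read for #0: 2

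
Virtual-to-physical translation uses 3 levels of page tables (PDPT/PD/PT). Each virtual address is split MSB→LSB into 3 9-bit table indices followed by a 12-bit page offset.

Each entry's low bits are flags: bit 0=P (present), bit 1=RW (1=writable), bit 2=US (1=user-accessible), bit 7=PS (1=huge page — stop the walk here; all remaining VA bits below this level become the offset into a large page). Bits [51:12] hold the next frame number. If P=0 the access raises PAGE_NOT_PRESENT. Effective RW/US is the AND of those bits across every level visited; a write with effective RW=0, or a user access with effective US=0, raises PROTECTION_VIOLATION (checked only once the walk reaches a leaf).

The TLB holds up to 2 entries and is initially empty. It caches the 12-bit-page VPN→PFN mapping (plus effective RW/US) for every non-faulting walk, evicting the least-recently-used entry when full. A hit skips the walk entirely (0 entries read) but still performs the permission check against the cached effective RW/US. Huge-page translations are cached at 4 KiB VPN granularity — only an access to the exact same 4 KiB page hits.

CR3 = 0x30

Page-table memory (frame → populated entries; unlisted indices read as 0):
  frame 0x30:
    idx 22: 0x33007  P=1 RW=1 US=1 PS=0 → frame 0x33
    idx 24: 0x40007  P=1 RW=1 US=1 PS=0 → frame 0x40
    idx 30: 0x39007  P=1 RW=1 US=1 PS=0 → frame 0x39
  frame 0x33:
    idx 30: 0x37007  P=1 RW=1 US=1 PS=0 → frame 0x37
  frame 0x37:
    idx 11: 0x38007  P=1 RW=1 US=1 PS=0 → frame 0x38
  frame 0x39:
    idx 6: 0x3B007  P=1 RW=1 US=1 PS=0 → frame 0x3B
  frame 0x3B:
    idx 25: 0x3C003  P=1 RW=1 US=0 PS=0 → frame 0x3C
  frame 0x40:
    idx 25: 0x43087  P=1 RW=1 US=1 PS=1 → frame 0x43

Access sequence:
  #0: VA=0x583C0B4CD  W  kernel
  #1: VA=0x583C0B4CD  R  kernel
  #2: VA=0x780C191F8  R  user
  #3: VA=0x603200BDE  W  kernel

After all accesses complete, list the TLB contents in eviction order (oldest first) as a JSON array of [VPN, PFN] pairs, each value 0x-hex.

Per-access translation:
#0 VA=0x583C0B4CD (w,kernel):
  L0 @0x30[22] → 0x33007  P=1,RW=1,US=1,PS=0
  L1 @0x33[30] → 0x37007  P=1,RW=1,US=1,PS=0
  L2 @0x37[11] → 0x38007  P=1,RW=1,US=1,PS=0
  ⇒ phys 0x384CD  [3 reads]
#1 VA=0x583C0B4CD (r,kernel):
  TLB hit vpn=0x583C0B → PA=0x384CD
#2 VA=0x780C191F8 (r,user):
  L0 @0x30[30] → 0x39007  P=1,RW=1,US=1,PS=0
  L1 @0x39[6] → 0x3B007  P=1,RW=1,US=1,PS=0
  L2 @0x3B[25] → 0x3C003  P=1,RW=1,US=0,PS=0
  ✗ PROTECTION_VIOLATION  [3 reads]
#3 VA=0x603200BDE (w,kernel):
  L0 @0x30[24] → 0x40007  P=1,RW=1,US=1,PS=0
  L1 @0x40[25] → 0x43087  P=1,RW=1,US=1,PS=1
  ⇒ phys 0x43BDE (huge @L1)  [2 reads]

TLB: [["0x583C0B", "0x38"], ["0x603200", "0x43"]]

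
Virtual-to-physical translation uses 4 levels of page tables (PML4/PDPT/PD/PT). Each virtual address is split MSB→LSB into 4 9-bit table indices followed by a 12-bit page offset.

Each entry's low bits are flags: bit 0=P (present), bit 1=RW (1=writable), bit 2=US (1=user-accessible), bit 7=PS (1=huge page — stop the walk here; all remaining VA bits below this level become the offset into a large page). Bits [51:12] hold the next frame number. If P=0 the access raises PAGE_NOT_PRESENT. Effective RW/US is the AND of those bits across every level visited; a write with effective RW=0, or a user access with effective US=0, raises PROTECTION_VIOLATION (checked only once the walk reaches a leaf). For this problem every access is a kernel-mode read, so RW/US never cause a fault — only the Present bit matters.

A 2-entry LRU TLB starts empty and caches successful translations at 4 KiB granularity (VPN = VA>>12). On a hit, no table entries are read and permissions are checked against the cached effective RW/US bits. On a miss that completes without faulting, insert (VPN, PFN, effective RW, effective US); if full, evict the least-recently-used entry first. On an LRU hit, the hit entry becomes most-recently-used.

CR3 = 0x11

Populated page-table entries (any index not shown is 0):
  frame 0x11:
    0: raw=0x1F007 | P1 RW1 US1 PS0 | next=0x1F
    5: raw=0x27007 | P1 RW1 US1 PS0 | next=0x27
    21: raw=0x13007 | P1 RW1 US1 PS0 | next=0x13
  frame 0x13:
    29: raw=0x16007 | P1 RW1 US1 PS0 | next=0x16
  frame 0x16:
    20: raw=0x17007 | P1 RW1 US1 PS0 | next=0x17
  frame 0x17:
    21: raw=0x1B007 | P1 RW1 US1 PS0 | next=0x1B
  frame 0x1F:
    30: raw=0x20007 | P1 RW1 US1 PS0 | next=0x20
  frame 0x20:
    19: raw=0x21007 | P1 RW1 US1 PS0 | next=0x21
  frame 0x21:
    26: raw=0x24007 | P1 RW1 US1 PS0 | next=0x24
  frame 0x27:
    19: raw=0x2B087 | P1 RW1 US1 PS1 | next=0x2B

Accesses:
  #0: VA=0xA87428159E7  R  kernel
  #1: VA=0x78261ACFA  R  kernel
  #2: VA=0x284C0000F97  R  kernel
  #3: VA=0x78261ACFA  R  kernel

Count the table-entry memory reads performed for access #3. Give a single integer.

Trace:
#0 VA=0xA87428159E7 (r,kernel):
  [0] read 0x11 idx=21: raw=0x13007 flags P=1 W=1 U=1 S=0
  [1] read 0x13 idx=29: raw=0x16007 flags P=1 W=1 U=1 S=0
  [2] read 0x16 idx=20: raw=0x17007 flags P=1 W=1 U=1 S=0
  [3] read 0x17 idx=21: raw=0x1B007 flags P=1 W=1 U=1 S=0
  ✓ 0x1B9E7  — 4 lookups
#1 VA=0x78261ACFA (r,kernel):
  [0] read 0x11 idx=0: raw=0x1F007 flags P=1 W=1 U=1 S=0
  [1] read 0x1F idx=30: raw=0x20007 flags P=1 W=1 U=1 S=0
  [2] read 0x20 idx=19: raw=0x21007 flags P=1 W=1 U=1 S=0
  [3] read 0x21 idx=26: raw=0x24007 flags P=1 W=1 U=1 S=0
  ✓ 0x24CFA  — 4 lookups
#2 VA=0x284C0000F97 (r,kernel):
  [0] read 0x11 idx=5: raw=0x27007 flags P=1 W=1 U=1 S=0
  [1] read 0x27 idx=19: raw=0x2B087 flags P=1 W=1 U=1 S=1
  ✓ 0x2BF97 (huge @L1)  — 2 lookups
#3 VA=0x78261ACFA (r,kernel):
  TLB hit vpn=0x78261A → PA=0x24CFA

Entries read for #3: 0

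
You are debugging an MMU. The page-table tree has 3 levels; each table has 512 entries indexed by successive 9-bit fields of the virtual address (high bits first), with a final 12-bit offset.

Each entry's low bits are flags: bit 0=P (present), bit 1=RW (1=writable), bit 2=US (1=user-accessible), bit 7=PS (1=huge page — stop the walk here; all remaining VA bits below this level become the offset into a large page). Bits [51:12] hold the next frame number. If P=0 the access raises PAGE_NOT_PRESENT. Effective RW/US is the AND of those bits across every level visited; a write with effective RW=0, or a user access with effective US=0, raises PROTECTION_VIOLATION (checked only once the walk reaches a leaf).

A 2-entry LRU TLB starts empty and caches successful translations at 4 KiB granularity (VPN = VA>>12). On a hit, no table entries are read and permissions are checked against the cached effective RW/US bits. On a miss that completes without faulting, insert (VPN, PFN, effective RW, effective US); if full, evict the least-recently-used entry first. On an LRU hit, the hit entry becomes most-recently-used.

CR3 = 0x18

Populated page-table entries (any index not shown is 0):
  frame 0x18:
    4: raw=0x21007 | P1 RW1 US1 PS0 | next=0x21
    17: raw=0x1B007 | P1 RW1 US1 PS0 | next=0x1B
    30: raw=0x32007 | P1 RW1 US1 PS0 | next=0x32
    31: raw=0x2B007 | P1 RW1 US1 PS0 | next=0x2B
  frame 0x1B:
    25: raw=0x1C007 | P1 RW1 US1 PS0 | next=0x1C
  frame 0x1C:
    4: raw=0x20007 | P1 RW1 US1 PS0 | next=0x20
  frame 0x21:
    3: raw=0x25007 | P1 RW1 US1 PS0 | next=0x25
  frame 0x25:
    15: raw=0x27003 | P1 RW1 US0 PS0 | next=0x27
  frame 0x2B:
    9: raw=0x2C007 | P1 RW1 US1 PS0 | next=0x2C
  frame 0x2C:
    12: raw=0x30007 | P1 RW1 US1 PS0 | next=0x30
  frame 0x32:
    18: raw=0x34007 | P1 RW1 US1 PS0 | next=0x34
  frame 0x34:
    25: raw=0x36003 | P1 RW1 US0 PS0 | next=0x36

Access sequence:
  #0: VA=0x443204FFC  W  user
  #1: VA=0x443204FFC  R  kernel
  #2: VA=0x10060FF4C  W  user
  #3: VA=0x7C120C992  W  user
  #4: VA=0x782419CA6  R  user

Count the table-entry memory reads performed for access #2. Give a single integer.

Trace:
#0 VA=0x443204FFC (w,user):
  lvl0: tbl 0x18, slot 17 ⇒ 0x1B007 (P1/RW1/US1/PS0)
  lvl1: tbl 0x1B, slot 25 ⇒ 0x1C007 (P1/RW1/US1/PS0)
  lvl2: tbl 0x1C, slot 4 ⇒ 0x20007 (P1/RW1/US1/PS0)
  ⇒ phys 0x20FFC  [3 reads]
#1 VA=0x443204FFC (r,kernel):
  TLB hit vpn=0x443204 → PA=0x20FFC
#2 VA=0x10060FF4C (w,user):
  lvl0: tbl 0x18, slot 4 ⇒ 0x21007 (P1/RW1/US1/PS0)
  lvl1: tbl 0x21, slot 3 ⇒ 0x25007 (P1/RW1/US1/PS0)
  lvl2: tbl 0x25, slot 15 ⇒ 0x27003 (P1/RW1/US0/PS0)
  → PROTECTION_VIOLATION  (3 entries read)
#3 VA=0x7C120C992 (w,user):
  lvl0: tbl 0x18, slot 31 ⇒ 0x2B007 (P1/RW1/US1/PS0)
  lvl1: tbl 0x2B, slot 9 ⇒ 0x2C007 (P1/RW1/US1/PS0)
  lvl2: tbl 0x2C, slot 12 ⇒ 0x30007 (P1/RW1/US1/PS0)
  ⇒ phys 0x30992  [3 reads]
#4 VA=0x782419CA6 (r,user):
  lvl0: tbl 0x18, slot 30 ⇒ 0x32007 (P1/RW1/US1/PS0)
  lvl1: tbl 0x32, slot 18 ⇒ 0x34007 (P1/RW1/US1/PS0)
  lvl2: tbl 0x34, slot 25 ⇒ 0x36003 (P1/RW1/US0/PS0)
  → PROTECTION_VIOLATION  (3 entries read)

Entries read for #2: 3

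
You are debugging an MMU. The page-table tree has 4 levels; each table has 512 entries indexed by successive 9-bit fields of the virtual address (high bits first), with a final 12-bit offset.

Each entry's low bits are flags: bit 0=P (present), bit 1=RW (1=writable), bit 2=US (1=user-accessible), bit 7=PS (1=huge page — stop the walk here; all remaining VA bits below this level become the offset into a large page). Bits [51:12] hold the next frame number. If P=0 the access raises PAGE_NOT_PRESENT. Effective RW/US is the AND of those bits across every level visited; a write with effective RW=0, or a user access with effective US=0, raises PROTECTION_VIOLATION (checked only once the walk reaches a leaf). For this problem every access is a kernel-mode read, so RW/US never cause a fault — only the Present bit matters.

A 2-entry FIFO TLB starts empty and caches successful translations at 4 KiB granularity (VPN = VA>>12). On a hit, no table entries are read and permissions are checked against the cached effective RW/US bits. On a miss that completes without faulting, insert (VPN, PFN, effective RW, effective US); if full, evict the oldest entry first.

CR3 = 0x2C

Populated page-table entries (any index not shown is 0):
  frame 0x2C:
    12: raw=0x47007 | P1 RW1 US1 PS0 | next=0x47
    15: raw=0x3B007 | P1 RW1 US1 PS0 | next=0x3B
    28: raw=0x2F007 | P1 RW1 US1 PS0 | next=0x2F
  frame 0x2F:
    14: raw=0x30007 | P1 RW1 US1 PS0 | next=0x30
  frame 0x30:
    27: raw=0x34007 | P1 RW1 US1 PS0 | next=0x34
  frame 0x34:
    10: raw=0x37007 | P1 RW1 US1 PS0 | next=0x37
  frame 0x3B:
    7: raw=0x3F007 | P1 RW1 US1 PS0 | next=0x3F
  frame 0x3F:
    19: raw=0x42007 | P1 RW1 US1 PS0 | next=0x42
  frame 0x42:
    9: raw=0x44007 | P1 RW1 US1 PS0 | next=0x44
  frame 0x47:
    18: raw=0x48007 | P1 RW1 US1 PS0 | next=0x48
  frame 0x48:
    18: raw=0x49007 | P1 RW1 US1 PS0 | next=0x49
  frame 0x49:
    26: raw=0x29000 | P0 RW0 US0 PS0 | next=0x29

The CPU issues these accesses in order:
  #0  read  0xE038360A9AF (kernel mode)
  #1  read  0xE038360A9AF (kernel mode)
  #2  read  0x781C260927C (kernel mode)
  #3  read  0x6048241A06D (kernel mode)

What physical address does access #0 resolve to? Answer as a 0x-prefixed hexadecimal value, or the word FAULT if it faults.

Trace:
#0 VA=0xE038360A9AF (r,kernel):
  L0 @0x2C[28] → 0x2F007  P=1,RW=1,US=1,PS=0
  L1 @0x2F[14] → 0x30007  P=1,RW=1,US=1,PS=0
  L2 @0x30[27] → 0x34007  P=1,RW=1,US=1,PS=0
  L3 @0x34[10] → 0x37007  P=1,RW=1,US=1,PS=0
  ✓ 0x379AF  — 4 lookups
#1 VA=0xE038360A9AF (r,kernel):
  TLB hit vpn=0xE038360A → PA=0x379AF
#2 VA=0x781C260927C (r,kernel):
  L0 @0x2C[15] → 0x3B007  P=1,RW=1,US=1,PS=0
  L1 @0x3B[7] → 0x3F007  P=1,RW=1,US=1,PS=0
  L2 @0x3F[19] → 0x42007  P=1,RW=1,US=1,PS=0
  L3 @0x42[9] → 0x44007  P=1,RW=1,US=1,PS=0
  ✓ 0x4427C  — 4 lookups
#3 VA=0x6048241A06D (r,kernel):
  L0 @0x2C[12] → 0x47007  P=1,RW=1,US=1,PS=0
  L1 @0x47[18] → 0x48007  P=1,RW=1,US=1,PS=0
  L2 @0x48[18] → 0x49007  P=1,RW=1,US=1,PS=0
  L3 @0x49[26] → 0x29000  P=0,RW=0,US=0,PS=0
  → PAGE_NOT_PRESENT  (4 entries read)

Access #0 PA: 0x379AF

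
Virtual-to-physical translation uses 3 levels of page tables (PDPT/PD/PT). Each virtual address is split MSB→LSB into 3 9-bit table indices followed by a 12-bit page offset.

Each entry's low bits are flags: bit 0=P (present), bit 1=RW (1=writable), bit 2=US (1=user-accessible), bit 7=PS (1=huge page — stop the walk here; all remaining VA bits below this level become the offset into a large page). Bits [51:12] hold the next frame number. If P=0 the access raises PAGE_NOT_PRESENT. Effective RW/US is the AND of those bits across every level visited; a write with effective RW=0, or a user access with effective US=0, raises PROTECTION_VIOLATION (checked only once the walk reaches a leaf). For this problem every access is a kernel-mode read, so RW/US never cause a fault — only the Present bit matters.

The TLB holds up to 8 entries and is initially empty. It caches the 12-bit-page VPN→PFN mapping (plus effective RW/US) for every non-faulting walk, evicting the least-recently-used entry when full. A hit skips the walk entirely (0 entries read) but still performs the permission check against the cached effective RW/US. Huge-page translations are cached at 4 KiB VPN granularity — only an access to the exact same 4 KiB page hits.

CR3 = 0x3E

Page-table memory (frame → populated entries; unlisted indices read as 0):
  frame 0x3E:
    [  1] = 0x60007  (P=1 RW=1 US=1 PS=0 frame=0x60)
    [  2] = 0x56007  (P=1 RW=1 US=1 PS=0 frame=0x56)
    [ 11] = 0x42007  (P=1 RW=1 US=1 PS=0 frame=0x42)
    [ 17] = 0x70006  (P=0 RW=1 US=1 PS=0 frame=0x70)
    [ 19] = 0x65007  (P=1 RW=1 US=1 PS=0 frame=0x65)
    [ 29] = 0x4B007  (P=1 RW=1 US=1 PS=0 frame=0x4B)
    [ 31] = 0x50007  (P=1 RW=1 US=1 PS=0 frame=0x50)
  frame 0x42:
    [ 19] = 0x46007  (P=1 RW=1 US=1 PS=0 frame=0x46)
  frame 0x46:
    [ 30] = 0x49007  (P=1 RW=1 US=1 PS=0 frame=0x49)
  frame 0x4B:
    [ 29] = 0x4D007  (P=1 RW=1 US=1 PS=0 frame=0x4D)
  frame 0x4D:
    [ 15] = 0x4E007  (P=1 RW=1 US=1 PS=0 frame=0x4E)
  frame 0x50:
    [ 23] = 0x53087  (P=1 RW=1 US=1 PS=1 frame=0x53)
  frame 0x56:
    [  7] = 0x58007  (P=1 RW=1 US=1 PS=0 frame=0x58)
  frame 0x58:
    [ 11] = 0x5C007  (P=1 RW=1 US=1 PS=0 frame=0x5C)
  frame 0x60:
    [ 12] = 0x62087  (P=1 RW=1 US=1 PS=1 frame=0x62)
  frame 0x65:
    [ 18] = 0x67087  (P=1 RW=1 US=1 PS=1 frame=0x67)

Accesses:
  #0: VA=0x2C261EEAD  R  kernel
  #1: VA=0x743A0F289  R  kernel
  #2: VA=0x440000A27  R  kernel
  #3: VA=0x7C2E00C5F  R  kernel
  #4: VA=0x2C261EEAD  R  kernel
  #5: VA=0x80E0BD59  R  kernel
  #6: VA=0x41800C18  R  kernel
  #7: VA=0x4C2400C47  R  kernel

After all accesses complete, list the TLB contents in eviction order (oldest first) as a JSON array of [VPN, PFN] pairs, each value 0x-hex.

Trace:
#0 VA=0x2C261EEAD (r,kernel):
  [0] read 0x3E idx=11: raw=0x42007 flags P=1 W=1 U=1 S=0
  [1] read 0x42 idx=19: raw=0x46007 flags P=1 W=1 U=1 S=0
  [2] read 0x46 idx=30: raw=0x49007 flags P=1 W=1 U=1 S=0
  ⇒ phys 0x49EAD  [3 reads]
#1 VA=0x743A0F289 (r,kernel):
  [0] read 0x3E idx=29: raw=0x4B007 flags P=1 W=1 U=1 S=0
  [1] read 0x4B idx=29: raw=0x4D007 flags P=1 W=1 U=1 S=0
  [2] read 0x4D idx=15: raw=0x4E007 flags P=1 W=1 U=1 S=0
  ⇒ phys 0x4E289  [3 reads]
#2 VA=0x440000A27 (r,kernel):
  [0] read 0x3E idx=17: raw=0x70006 flags P=0 W=1 U=1 S=0
  ⇒ fault: PAGE_NOT_PRESENT  — 1 lookups
#3 VA=0x7C2E00C5F (r,kernel):
  [0] read 0x3E idx=31: raw=0x50007 flags P=1 W=1 U=1 S=0
  [1] read 0x50 idx=23: raw=0x53087 flags P=1 W=1 U=1 S=1
  ⇒ phys 0x53C5F (huge @L1)  [2 reads]
#4 VA=0x2C261EEAD (r,kernel):
  TLB hit vpn=0x2C261E → PA=0x49EAD
#5 VA=0x80E0BD59 (r,kernel):
  [0] read 0x3E idx=2: raw=0x56007 flags P=1 W=1 U=1 S=0
  [1] read 0x56 idx=7: raw=0x58007 flags P=1 W=1 U=1 S=0
  [2] read 0x58 idx=11: raw=0x5C007 flags P=1 W=1 U=1 S=0
  ⇒ phys 0x5CD59  [3 reads]
#6 VA=0x41800C18 (r,kernel):
  [0] read 0x3E idx=1: raw=0x60007 flags P=1 W=1 U=1 S=0
  [1] read 0x60 idx=12: raw=0x62087 flags P=1 W=1 U=1 S=1
  ⇒ phys 0x62C18 (huge @L1)  [2 reads]
#7 VA=0x4C2400C47 (r,kernel):
  [0] read 0x3E idx=19: raw=0x65007 flags P=1 W=1 U=1 S=0
  [1] read 0x65 idx=18: raw=0x67087 flags P=1 W=1 U=1 S=1
  ⇒ phys 0x67C47 (huge @L1)  [2 reads]

TLB: [["0x743A0F", "0x4E"], ["0x7C2E00", "0x53"], ["0x2C261E", "0x49"], ["0x80E0B", "0x5C"], ["0x41800", "0x62"], ["0x4C2400", "0x67"]]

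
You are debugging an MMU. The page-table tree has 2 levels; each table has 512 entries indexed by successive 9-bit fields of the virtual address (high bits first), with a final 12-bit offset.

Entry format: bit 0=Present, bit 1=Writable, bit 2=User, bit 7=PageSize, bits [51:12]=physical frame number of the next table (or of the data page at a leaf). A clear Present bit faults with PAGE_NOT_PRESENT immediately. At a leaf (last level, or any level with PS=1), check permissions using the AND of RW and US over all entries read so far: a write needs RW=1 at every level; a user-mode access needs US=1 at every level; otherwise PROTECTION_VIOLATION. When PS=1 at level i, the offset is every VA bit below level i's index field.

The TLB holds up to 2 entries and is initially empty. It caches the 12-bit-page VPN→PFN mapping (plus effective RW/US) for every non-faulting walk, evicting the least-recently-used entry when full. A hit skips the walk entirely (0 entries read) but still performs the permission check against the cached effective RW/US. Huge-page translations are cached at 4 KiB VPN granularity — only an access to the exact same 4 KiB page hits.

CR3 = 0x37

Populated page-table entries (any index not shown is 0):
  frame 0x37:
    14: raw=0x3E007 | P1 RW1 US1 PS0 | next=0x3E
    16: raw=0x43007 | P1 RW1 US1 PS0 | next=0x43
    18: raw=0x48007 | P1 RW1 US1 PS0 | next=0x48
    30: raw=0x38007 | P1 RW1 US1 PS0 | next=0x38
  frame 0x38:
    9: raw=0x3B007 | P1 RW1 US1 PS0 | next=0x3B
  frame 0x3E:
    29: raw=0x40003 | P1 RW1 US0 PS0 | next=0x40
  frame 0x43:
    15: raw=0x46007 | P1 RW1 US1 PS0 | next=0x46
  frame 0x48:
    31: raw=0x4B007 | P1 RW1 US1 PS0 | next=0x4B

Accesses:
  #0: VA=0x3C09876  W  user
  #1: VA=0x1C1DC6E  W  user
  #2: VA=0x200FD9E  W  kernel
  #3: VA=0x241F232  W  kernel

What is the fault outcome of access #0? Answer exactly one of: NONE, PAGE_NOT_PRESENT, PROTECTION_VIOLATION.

Trace:
#0 VA=0x3C09876 (w,user):
  [0] read 0x37 idx=30: raw=0x38007 flags P=1 W=1 U=1 S=0
  [1] read 0x38 idx=9: raw=0x3B007 flags P=1 W=1 U=1 S=0
  → PA=0x3B876  (2 entries read)
#1 VA=0x1C1DC6E (w,user):
  [0] read 0x37 idx=14: raw=0x3E007 flags P=1 W=1 U=1 S=0
  [1] read 0x3E idx=29: raw=0x40003 flags P=1 W=1 U=0 S=0
  ✗ PROTECTION_VIOLATION  [2 reads]
#2 VA=0x200FD9E (w,kernel):
  [0] read 0x37 idx=16: raw=0x43007 flags P=1 W=1 U=1 S=0
  [1] read 0x43 idx=15: raw=0x46007 flags P=1 W=1 U=1 S=0
  → PA=0x46D9E  (2 entries read)
#3 VA=0x241F232 (w,kernel):
  [0] read 0x37 idx=18: raw=0x48007 flags P=1 W=1 U=1 S=0
  [1] read 0x48 idx=31: raw=0x4B007 flags P=1 W=1 U=1 S=0
  → PA=0x4B232  (2 entries read)

Access #0 fault: NONE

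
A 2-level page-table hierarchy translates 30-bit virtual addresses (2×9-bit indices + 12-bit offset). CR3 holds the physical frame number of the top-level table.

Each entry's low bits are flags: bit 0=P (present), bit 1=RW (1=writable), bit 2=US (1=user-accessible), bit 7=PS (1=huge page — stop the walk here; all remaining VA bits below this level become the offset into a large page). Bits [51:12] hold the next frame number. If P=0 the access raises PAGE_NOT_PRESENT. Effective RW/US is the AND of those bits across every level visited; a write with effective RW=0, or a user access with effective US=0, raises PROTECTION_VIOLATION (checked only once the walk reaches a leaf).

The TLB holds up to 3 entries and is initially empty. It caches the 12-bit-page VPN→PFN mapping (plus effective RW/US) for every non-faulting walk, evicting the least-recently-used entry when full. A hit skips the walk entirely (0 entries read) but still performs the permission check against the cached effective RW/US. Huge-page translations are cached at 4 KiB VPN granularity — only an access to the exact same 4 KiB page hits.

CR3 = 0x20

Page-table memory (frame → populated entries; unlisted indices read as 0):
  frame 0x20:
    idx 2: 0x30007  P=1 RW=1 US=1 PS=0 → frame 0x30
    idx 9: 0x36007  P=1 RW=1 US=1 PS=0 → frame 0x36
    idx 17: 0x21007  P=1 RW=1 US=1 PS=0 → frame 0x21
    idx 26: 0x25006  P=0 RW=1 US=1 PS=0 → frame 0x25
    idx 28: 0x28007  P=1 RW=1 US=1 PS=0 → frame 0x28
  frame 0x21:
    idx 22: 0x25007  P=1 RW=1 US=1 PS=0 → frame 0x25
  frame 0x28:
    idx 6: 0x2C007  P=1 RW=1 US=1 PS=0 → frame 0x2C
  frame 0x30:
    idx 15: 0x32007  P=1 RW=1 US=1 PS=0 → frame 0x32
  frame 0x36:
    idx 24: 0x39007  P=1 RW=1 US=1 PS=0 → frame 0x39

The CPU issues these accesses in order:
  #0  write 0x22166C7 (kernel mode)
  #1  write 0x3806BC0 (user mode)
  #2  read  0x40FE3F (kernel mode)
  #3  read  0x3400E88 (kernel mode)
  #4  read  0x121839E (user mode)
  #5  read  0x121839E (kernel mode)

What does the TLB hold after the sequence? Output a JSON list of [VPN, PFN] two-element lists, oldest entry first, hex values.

Trace:
#0 VA=0x22166C7 (w,kernel):
  lvl0: tbl 0x20, slot 17 ⇒ 0x21007 (P1/RW1/US1/PS0)
  lvl1: tbl 0x21, slot 22 ⇒ 0x25007 (P1/RW1/US1/PS0)
  ⇒ phys 0x256C7  [2 reads]
#1 VA=0x3806BC0 (w,user):
  lvl0: tbl 0x20, slot 28 ⇒ 0x28007 (P1/RW1/US1/PS0)
  lvl1: tbl 0x28, slot 6 ⇒ 0x2C007 (P1/RW1/US1/PS0)
  ⇒ phys 0x2CBC0  [2 reads]
#2 VA=0x40FE3F (r,kernel):
  lvl0: tbl 0x20, slot 2 ⇒ 0x30007 (P1/RW1/US1/PS0)
  lvl1: tbl 0x30, slot 15 ⇒ 0x32007 (P1/RW1/US1/PS0)
  ⇒ phys 0x32E3F  [2 reads]
#3 VA=0x3400E88 (r,kernel):
  lvl0: tbl 0x20, slot 26 ⇒ 0x25006 (P0/RW1/US1/PS0)
  ⇒ fault: PAGE_NOT_PRESENT  — 1 lookups
#4 VA=0x121839E (r,user):
  lvl0: tbl 0x20, slot 9 ⇒ 0x36007 (P1/RW1/US1/PS0)
  lvl1: tbl 0x36, slot 24 ⇒ 0x39007 (P1/RW1/US1/PS0)
  ⇒ phys 0x3939E  [2 reads]
#5 VA=0x121839E (r,kernel):
  TLB hit vpn=0x1218 → PA=0x3939E

TLB: [["0x3806", "0x2C"], ["0x40F", "0x32"], ["0x1218", "0x39"]]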